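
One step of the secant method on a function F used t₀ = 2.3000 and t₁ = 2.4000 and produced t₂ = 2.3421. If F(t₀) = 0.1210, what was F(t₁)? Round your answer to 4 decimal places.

-0.1664

The secant line through (2.3000, 0.1210) and (2.4000, F(t₁)) crosses zero at t₂ = 2.3421.
So (2.3000, 0.1210), (2.4000, F(t₁)), (2.3421, 0) are collinear:
F(t₁) = 0.1210 · (2.4000 − 2.3421) / (2.3000 − 2.3421) = 0.1210 · (0.057900)/(-0.042100) = -0.166411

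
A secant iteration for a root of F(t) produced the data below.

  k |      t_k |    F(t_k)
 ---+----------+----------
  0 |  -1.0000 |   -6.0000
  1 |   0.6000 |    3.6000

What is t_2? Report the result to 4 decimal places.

t_2 = 0.6000 − 3.6000·(0.6000 − (-1.0000)) / (3.6000 − (-6.0000))
   = 0.6000 − (5.760000)/(9.600000) = 0.000000

0.0000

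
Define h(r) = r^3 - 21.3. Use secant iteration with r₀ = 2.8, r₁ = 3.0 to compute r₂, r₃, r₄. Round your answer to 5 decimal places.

h(2.8) = 0.6520000, h(3.0) = 5.7000000
r₂ = 3.0000000 − 5.7000000·(3.0000000 − 2.8000000) / (5.7000000 − 0.6520000) = 3.0000000 − (1.1400000)/(5.0480000) = 2.7741680
h(2.7741680) = 0.0500191
r₃ = 2.7741680 − 0.0500191·(2.7741680 − 3.0000000) / (0.0500191 − 5.7000000) = 2.7741680 − (-0.0112959)/(-5.6499809) = 2.7721687
h(2.7721687) = 0.0038928
r₄ = 2.7721687 − 0.0038928·(2.7721687 − 2.7741680) / (0.0038928 − 0.0500191) = 2.7721687 − (-0.0000078)/(-0.0461262) = 2.7720000

2.77417, 2.77217, 2.77200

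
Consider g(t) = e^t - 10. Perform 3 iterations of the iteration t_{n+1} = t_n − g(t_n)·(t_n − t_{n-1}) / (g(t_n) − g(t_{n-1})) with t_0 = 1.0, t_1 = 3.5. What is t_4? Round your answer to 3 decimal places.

2.456

g(1.0) = -7.28172, g(3.5) = 23.11545
t_2 = 3.50000 − 23.11545·(3.50000 − 1.00000) / (23.11545 − (-7.28172)) = 3.50000 − (57.78863)/(30.39717) = 1.59888
g(1.59888) = -5.05251
t_3 = 1.59888 − (-5.05251)·(1.59888 − 3.50000) / (-5.05251 − 23.11545) = 1.59888 − (9.60541)/(-28.16796) = 1.93989
g(1.93989) = -3.04204
t_4 = 1.93989 − (-3.04204)·(1.93989 − 1.59888) / (-3.04204 − (-5.05251)) = 1.93989 − (-1.03735)/(2.01046) = 2.45586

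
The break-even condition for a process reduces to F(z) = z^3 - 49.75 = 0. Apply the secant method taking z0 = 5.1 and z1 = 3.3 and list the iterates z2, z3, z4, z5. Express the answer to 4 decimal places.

F(5.1) = 82.901000, F(3.3) = -13.813000
z2 = 3.300000 − (-13.813000)·(3.300000 − 5.100000) / (-13.813000 − 82.901000) = 3.300000 − (24.863400)/(-96.714000) = 3.557082
F(3.557082) = -4.742849
z3 = 3.557082 − (-4.742849)·(3.557082 − 3.300000) / (-4.742849 − (-13.813000)) = 3.557082 − (-1.219300)/(9.070151) = 3.691512
F(3.691512) = 0.555182
z4 = 3.691512 − 0.555182·(3.691512 − 3.557082) / (0.555182 − (-4.742849)) = 3.691512 − (0.074633)/(5.298031) = 3.677425
F(3.677425) = -0.018522
z5 = 3.677425 − (-0.018522)·(3.677425 − 3.691512) / (-0.018522 − 0.555182) = 3.677425 − (0.000261)/(-0.573704) = 3.677879

3.5571, 3.6915, 3.6774, 3.6779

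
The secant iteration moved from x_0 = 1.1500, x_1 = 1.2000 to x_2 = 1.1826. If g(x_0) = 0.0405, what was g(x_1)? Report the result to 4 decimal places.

The secant line through (1.1500, 0.0405) and (1.2000, g(x_1)) crosses zero at x_2 = 1.1826.
So (1.1500, 0.0405), (1.2000, g(x_1)), (1.1826, 0) are collinear:
g(x_1) = 0.0405 · (1.2000 − 1.1826) / (1.1500 − 1.1826) = 0.0405 · (0.017400)/(-0.032600) = -0.021617

-0.0216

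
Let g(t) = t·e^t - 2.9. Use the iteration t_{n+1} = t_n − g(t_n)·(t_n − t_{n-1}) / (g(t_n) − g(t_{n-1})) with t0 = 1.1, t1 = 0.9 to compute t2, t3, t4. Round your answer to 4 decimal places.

1.0258, 1.0333, 1.0326

g(1.1) = 0.404583, g(0.9) = -0.686357
t2 = 0.900000 − (-0.686357)·(0.900000 − 1.100000) / (-0.686357 − 0.404583) = 0.900000 − (0.137271)/(-1.090940) = 1.025829
g(1.025829) = -0.038548
t3 = 1.025829 − (-0.038548)·(1.025829 − 0.900000) / (-0.038548 − (-0.686357)) = 1.025829 − (-0.004850)/(0.647809) = 1.033316
g(1.033316) = 0.004000
t4 = 1.033316 − 0.004000·(1.033316 − 1.025829) / (0.004000 − (-0.038548)) = 1.033316 − (0.000030)/(0.042548) = 1.032612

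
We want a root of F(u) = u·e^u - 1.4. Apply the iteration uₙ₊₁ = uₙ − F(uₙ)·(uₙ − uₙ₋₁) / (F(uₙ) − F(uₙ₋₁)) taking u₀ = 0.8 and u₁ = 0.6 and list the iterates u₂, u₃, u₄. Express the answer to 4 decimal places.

F(0.8) = 0.380433, F(0.6) = -0.306729
u₂ = 0.600000 − (-0.306729)·(0.600000 − 0.800000) / (-0.306729 − 0.380433) = 0.600000 − (0.061346)/(-0.687161) = 0.689274
F(0.689274) = -0.026781
u₃ = 0.689274 − (-0.026781)·(0.689274 − 0.600000) / (-0.026781 − (-0.306729)) = 0.689274 − (-0.002391)/(0.279948) = 0.697814
F(0.697814) = 0.002158
u₄ = 0.697814 − 0.002158·(0.697814 − 0.689274) / (0.002158 − (-0.026781)) = 0.697814 − (0.000018)/(0.028938) = 0.697178

0.6893, 0.6978, 0.6972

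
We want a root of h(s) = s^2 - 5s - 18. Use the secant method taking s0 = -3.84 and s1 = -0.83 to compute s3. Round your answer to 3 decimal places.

-2.471

h(-3.84) = 15.94560, h(-0.83) = -13.16110
s2 = -0.83000 − (-13.16110)·(-0.83000 − (-3.84000)) / (-13.16110 − 15.94560) = -0.83000 − (-39.61491)/(-29.10670) = -2.19102
h(-2.19102) = -2.24430
s3 = -2.19102 − (-2.24430)·(-2.19102 − (-0.83000)) / (-2.24430 − (-13.16110)) = -2.19102 − (3.05454)/(10.91680) = -2.47083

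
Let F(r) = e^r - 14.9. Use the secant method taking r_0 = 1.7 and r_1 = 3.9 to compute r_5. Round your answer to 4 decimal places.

2.6901

F(1.7) = -9.426053, F(3.9) = 34.502449
r_2 = 3.900000 − 34.502449·(3.900000 − 1.700000) / (34.502449 − (-9.426053)) = 3.900000 − (75.905388)/(43.928502) = 2.172070
F(2.172070) = -6.123570
r_3 = 2.172070 − (-6.123570)·(2.172070 − 3.900000) / (-6.123570 − 34.502449) = 2.172070 − (10.581102)/(-40.626019) = 2.432521
F(2.432521) = -3.512445
r_4 = 2.432521 − (-3.512445)·(2.432521 − 2.172070) / (-3.512445 − (-6.123570)) = 2.432521 − (-0.914821)/(2.611125) = 2.782876
F(2.782876) = 1.265450
r_5 = 2.782876 − 1.265450·(2.782876 − 2.432521) / (1.265450 − (-3.512445)) = 2.782876 − (0.443357)/(4.777895) = 2.690083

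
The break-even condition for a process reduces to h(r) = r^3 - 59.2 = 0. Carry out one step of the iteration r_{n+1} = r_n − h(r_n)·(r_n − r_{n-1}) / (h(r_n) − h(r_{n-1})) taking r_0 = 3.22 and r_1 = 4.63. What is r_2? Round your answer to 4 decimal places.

h(3.22) = -25.813752, h(4.63) = 40.052847
r_2 = 4.630000 − 40.052847·(4.630000 − 3.220000) / (40.052847 − (-25.813752)) = 4.630000 − (56.474514)/(65.866599) = 3.772593

3.7726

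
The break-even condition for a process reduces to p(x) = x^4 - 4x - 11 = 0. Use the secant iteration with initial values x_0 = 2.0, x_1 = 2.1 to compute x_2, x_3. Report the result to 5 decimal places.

2.09842, 2.09854

p(2.0) = -3.0000000, p(2.1) = 0.0481000
x_2 = 2.1000000 − 0.0481000·(2.1000000 − 2.0000000) / (0.0481000 − (-3.0000000)) = 2.1000000 − (0.0048100)/(3.0481000) = 2.0984220
p(2.0984220) = -0.0039786
x_3 = 2.0984220 − (-0.0039786)·(2.0984220 − 2.1000000) / (-0.0039786 − 0.0481000) = 2.0984220 − (0.0000063)/(-0.0520786) = 2.0985425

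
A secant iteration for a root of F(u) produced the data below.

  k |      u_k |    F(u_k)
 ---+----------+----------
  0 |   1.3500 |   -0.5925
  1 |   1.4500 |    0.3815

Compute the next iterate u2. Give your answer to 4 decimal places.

u2 = 1.4500 − 0.3815·(1.4500 − 1.3500) / (0.3815 − (-0.5925))
   = 1.4500 − (0.038150)/(0.974000) = 1.410832

1.4108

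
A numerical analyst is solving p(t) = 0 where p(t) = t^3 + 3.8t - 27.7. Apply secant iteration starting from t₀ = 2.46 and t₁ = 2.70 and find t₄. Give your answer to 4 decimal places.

p(2.46) = -3.465064, p(2.70) = 2.243000
t₂ = 2.700000 − 2.243000·(2.700000 − 2.460000) / (2.243000 − (-3.465064)) = 2.700000 − (0.538320)/(5.708064) = 2.605691
p(2.605691) = -0.106700
t₃ = 2.605691 − (-0.106700)·(2.605691 − 2.700000) / (-0.106700 − 2.243000) = 2.605691 − (0.010063)/(-2.349700) = 2.609974
p(2.609974) = -0.003052
t₄ = 2.609974 − (-0.003052)·(2.609974 − 2.605691) / (-0.003052 − (-0.106700)) = 2.609974 − (-0.000013)/(0.103648) = 2.610100

2.6101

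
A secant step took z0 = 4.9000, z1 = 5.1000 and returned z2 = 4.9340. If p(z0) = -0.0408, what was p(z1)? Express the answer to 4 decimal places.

0.1992

The secant line through (4.9000, -0.0408) and (5.1000, p(z1)) crosses zero at z2 = 4.9340.
So (4.9000, -0.0408), (5.1000, p(z1)), (4.9340, 0) are collinear:
p(z1) = -0.0408 · (5.1000 − 4.9340) / (4.9000 − 4.9340) = -0.0408 · (0.166000)/(-0.034000) = 0.199200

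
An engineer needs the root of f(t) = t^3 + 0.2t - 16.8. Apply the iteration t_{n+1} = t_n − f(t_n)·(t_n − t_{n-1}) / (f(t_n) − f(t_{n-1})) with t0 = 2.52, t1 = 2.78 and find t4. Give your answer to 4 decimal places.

2.5351

f(2.52) = -0.292992, f(2.78) = 5.240952
t2 = 2.780000 − 5.240952·(2.780000 − 2.520000) / (5.240952 − (-0.292992)) = 2.780000 − (1.362648)/(5.533944) = 2.533766
f(2.533766) = -0.026553
t3 = 2.533766 − (-0.026553)·(2.533766 − 2.780000) / (-0.026553 − 5.240952) = 2.533766 − (0.006538)/(-5.267505) = 2.535007
f(2.535007) = -0.002387
t4 = 2.535007 − (-0.002387)·(2.535007 − 2.533766) / (-0.002387 − (-0.026553)) = 2.535007 − (-0.000003)/(0.024166) = 2.535129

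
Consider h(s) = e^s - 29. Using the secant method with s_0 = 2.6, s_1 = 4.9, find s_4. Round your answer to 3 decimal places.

3.443

h(2.6) = -15.53626, h(4.9) = 105.28978
s_2 = 4.90000 − 105.28978·(4.90000 − 2.60000) / (105.28978 − (-15.53626)) = 4.90000 − (242.16649)/(120.82604) = 2.89574
h(2.89574) = -10.90307
s_3 = 2.89574 − (-10.90307)·(2.89574 − 4.90000) / (-10.90307 − 105.28978) = 2.89574 − (21.85255)/(-116.19285) = 3.08381
h(3.08381) = -7.15845
s_4 = 3.08381 − (-7.15845)·(3.08381 − 2.89574) / (-7.15845 − (-10.90307)) = 3.08381 − (-1.34630)/(3.74461) = 3.44334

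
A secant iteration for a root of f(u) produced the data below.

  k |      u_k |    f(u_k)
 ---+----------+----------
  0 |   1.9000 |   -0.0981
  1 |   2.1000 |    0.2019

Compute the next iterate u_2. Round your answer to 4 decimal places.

1.9654

u_2 = 2.1000 − 0.2019·(2.1000 − 1.9000) / (0.2019 − (-0.0981))
   = 2.1000 − (0.040380)/(0.300000) = 1.965400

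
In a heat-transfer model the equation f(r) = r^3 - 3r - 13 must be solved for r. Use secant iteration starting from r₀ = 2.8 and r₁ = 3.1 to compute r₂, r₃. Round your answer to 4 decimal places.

f(2.8) = 0.552000, f(3.1) = 7.491000
r₂ = 3.100000 − 7.491000·(3.100000 − 2.800000) / (7.491000 − 0.552000) = 3.100000 − (2.247300)/(6.939000) = 2.776135
f(2.776135) = 0.067059
r₃ = 2.776135 − 0.067059·(2.776135 − 3.100000) / (0.067059 − 7.491000) = 2.776135 − (-0.021718)/(-7.423941) = 2.773210

2.7761, 2.7732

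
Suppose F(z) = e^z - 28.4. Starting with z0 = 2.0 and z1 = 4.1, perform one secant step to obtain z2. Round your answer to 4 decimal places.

F(2.0) = -21.010944, F(4.1) = 31.940288
z2 = 4.100000 − 31.940288·(4.100000 − 2.000000) / (31.940288 − (-21.010944)) = 4.100000 − (67.074604)/(52.951231) = 2.833276

2.8333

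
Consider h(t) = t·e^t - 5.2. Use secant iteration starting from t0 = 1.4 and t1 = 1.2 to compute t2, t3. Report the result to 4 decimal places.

h(1.4) = 0.477280, h(1.2) = -1.215860
t2 = 1.200000 − (-1.215860)·(1.200000 − 1.400000) / (-1.215860 − 0.477280) = 1.200000 − (0.243172)/(-1.693140) = 1.343622
h(1.343622) = -0.050031
t3 = 1.343622 − (-0.050031)·(1.343622 − 1.200000) / (-0.050031 − (-1.215860)) = 1.343622 − (-0.007185)/(1.165829) = 1.349785

1.3436, 1.3498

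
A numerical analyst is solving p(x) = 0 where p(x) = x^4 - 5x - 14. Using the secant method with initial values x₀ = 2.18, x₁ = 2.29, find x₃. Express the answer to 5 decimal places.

2.24051

p(2.18) = -2.3146942, p(2.29) = 2.0505848
x₂ = 2.2900000 − 2.0505848·(2.2900000 − 2.1800000) / (2.0505848 − (-2.3146942)) = 2.2900000 − (0.2255643)/(4.3652790) = 2.2383276
p(2.2383276) = -0.0904303
x₃ = 2.2383276 − (-0.0904303)·(2.2383276 − 2.2900000) / (-0.0904303 − 2.0505848) = 2.2383276 − (0.0046727)/(-2.1410151) = 2.2405101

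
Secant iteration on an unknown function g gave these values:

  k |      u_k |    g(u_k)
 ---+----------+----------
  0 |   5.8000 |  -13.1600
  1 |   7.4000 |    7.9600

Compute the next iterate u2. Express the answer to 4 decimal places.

u2 = 7.4000 − 7.9600·(7.4000 − 5.8000) / (7.9600 − (-13.1600))
   = 7.4000 − (12.736000)/(21.120000) = 6.796970

6.7970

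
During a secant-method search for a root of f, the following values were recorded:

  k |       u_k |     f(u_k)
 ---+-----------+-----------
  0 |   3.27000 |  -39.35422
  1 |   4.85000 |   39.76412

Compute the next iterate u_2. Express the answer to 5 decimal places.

u_2 = 4.85000 − 39.76412·(4.85000 − 3.27000) / (39.76412 − (-39.35422))
   = 4.85000 − (62.8273096)/(79.1183400) = 4.0559071

4.05591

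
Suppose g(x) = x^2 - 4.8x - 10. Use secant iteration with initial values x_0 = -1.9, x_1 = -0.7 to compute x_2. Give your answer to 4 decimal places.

g(-1.9) = 2.730000, g(-0.7) = -6.150000
x_2 = -0.700000 − (-6.150000)·(-0.700000 − (-1.900000)) / (-6.150000 − 2.730000) = -0.700000 − (-7.380000)/(-8.880000) = -1.531081

-1.5311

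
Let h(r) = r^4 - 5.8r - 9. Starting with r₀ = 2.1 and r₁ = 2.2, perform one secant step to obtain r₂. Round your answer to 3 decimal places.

2.151

h(2.1) = -1.73190, h(2.2) = 1.66560
r₂ = 2.20000 − 1.66560·(2.20000 − 2.10000) / (1.66560 − (-1.73190)) = 2.20000 − (0.16656)/(3.39750) = 2.15098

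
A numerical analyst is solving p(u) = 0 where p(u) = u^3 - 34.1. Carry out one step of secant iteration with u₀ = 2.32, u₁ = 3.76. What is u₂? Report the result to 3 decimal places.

3.085

p(2.32) = -21.61283, p(3.76) = 19.05738
u₂ = 3.76000 − 19.05738·(3.76000 − 2.32000) / (19.05738 − (-21.61283)) = 3.76000 − (27.44262)/(40.67021) = 3.08524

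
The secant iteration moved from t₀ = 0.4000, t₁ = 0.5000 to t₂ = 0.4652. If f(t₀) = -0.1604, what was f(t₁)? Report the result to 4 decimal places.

0.0856

The secant line through (0.4000, -0.1604) and (0.5000, f(t₁)) crosses zero at t₂ = 0.4652.
So (0.4000, -0.1604), (0.5000, f(t₁)), (0.4652, 0) are collinear:
f(t₁) = -0.1604 · (0.5000 − 0.4652) / (0.4000 − 0.4652) = -0.1604 · (0.034800)/(-0.065200) = 0.085612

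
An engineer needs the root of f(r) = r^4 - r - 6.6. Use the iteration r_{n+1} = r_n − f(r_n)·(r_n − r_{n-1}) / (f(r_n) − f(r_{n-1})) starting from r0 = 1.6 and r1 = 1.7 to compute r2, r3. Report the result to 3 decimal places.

f(1.6) = -1.64640, f(1.7) = 0.05210
r2 = 1.70000 − 0.05210·(1.70000 − 1.60000) / (0.05210 − (-1.64640)) = 1.70000 − (0.00521)/(1.69850) = 1.69693
f(1.69693) = -0.00495
r3 = 1.69693 − (-0.00495)·(1.69693 − 1.70000) / (-0.00495 − 0.05210) = 1.69693 − (0.00002)/(-0.05705) = 1.69720

1.697, 1.697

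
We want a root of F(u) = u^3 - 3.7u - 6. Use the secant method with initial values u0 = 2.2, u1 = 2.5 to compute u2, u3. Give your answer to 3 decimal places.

2.471, 2.475

F(2.2) = -3.49200, F(2.5) = 0.37500
u2 = 2.50000 − 0.37500·(2.50000 − 2.20000) / (0.37500 − (-3.49200)) = 2.50000 − (0.11250)/(3.86700) = 2.47091
F(2.47091) = -0.05652
u3 = 2.47091 − (-0.05652)·(2.47091 − 2.50000) / (-0.05652 − 0.37500) = 2.47091 − (0.00164)/(-0.43152) = 2.47472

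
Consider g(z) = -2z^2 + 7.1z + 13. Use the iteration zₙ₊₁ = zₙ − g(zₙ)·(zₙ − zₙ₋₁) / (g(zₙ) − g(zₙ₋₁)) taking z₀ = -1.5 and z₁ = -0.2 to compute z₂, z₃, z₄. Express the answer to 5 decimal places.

-1.29524, -1.33969, -1.33150

g(-1.5) = -2.1500000, g(-0.2) = 11.5000000
z₂ = -0.2000000 − 11.5000000·(-0.2000000 − (-1.5000000)) / (11.5000000 − (-2.1500000)) = -0.2000000 − (14.9500000)/(13.6500000) = -1.2952381
g(-1.2952381) = 0.4485261
z₃ = -1.2952381 − 0.4485261·(-1.2952381 − (-0.2000000)) / (0.4485261 − 11.5000000) = -1.2952381 − (-0.4912428)/(-11.0514739) = -1.3396885
g(-1.3396885) = -0.1013193
z₄ = -1.3396885 − (-0.1013193)·(-1.3396885 − (-1.2952381)) / (-0.1013193 − 0.4485261) = -1.3396885 − (0.0045037)/(-0.5498454) = -1.3314977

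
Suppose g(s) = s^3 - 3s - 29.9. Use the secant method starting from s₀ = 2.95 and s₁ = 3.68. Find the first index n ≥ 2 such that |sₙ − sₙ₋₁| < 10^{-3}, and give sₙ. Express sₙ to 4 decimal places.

n = 5, sₙ = 3.4249

g(2.95) = -13.077625, g(3.68) = 8.896032
s₂ = 3.680000 − 8.896032·(0.730000)/(21.973657) = 3.384460;  |Δ| = 0.295540
g(3.384460) = -1.285860
s₃ = 3.384460 − (-1.285860)·(-0.295540)/(-10.181892) = 3.421783;  |Δ| = 0.037323
g(3.421783) = -0.101062
s₄ = 3.421783 − (-0.101062)·(0.037323)/(1.184799) = 3.424967;  |Δ| = 0.003184
g(3.424967) = 0.001319
s₅ = 3.424967 − 0.001319·(0.003184)/(0.102381) = 3.424926;  |Δ| = 0.000041
|s₅ − s₄| = 0.000041 < 10^{-3}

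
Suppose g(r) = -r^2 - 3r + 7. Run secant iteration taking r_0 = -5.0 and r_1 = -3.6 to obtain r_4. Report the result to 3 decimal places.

-4.541

g(-5.0) = -3.00000, g(-3.6) = 4.84000
r_2 = -3.60000 − 4.84000·(-3.60000 − (-5.00000)) / (4.84000 − (-3.00000)) = -3.60000 − (6.77600)/(7.84000) = -4.46429
g(-4.46429) = 0.46301
r_3 = -4.46429 − 0.46301·(-4.46429 − (-3.60000)) / (0.46301 − 4.84000) = -4.46429 − (-0.40017)/(-4.37699) = -4.55571
g(-4.55571) = -0.08738
r_4 = -4.55571 − (-0.08738)·(-4.55571 − (-4.46429)) / (-0.08738 − 0.46301) = -4.55571 − (0.00799)/(-0.55039) = -4.54120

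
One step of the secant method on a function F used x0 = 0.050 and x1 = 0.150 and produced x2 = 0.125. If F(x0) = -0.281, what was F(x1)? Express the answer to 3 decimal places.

The secant line through (0.050, -0.281) and (0.150, F(x1)) crosses zero at x2 = 0.125.
So (0.050, -0.281), (0.150, F(x1)), (0.125, 0) are collinear:
F(x1) = -0.281 · (0.150 − 0.125) / (0.050 − 0.125) = -0.281 · (0.02500)/(-0.07500) = 0.09367

0.094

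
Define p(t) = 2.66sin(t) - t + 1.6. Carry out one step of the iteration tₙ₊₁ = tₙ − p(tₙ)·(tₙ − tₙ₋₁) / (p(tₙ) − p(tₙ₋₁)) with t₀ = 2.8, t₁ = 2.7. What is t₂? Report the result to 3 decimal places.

2.711

p(2.8) = -0.30893, p(2.7) = 0.03683
t₂ = 2.70000 − 0.03683·(2.70000 − 2.80000) / (0.03683 − (-0.30893)) = 2.70000 − (-0.00368)/(0.34576) = 2.71065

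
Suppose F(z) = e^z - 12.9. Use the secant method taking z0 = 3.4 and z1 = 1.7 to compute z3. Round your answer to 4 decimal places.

2.7369

F(3.4) = 17.064100, F(1.7) = -7.426053
z2 = 1.700000 − (-7.426053)·(1.700000 − 3.400000) / (-7.426053 − 17.064100) = 1.700000 − (12.624289)/(-24.490153) = 2.215484
F(2.215484) = -3.734153
z3 = 2.215484 − (-3.734153)·(2.215484 − 1.700000) / (-3.734153 − (-7.426053)) = 2.215484 − (-1.924897)/(3.691900) = 2.736868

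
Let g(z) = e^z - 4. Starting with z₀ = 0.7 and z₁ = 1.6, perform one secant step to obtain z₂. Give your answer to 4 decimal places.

1.3082

g(0.7) = -1.986247, g(1.6) = 0.953032
z₂ = 1.600000 − 0.953032·(1.600000 − 0.700000) / (0.953032 − (-1.986247)) = 1.600000 − (0.857729)/(2.939280) = 1.308184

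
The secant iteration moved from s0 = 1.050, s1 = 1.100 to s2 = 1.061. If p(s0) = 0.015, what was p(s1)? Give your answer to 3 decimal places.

-0.053

The secant line through (1.050, 0.015) and (1.100, p(s1)) crosses zero at s2 = 1.061.
So (1.050, 0.015), (1.100, p(s1)), (1.061, 0) are collinear:
p(s1) = 0.015 · (1.100 − 1.061) / (1.050 − 1.061) = 0.015 · (0.03900)/(-0.01100) = -0.05318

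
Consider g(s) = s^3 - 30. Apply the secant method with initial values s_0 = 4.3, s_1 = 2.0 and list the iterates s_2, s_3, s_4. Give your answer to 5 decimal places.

g(4.3) = 49.5070000, g(2.0) = -22.0000000
s_2 = 2.0000000 − (-22.0000000)·(2.0000000 − 4.3000000) / (-22.0000000 − 49.5070000) = 2.0000000 − (50.6000000)/(-71.5070000) = 2.7076230
g(2.7076230) = -10.1498132
s_3 = 2.7076230 − (-10.1498132)·(2.7076230 − 2.0000000) / (-10.1498132 − (-22.0000000)) = 2.7076230 − (-7.1822416)/(11.8501868) = 3.3137098
g(3.3137098) = 6.3867629
s_4 = 3.3137098 − 6.3867629·(3.3137098 − 2.7076230) / (6.3867629 − (-10.1498132)) = 3.3137098 − (3.8709325)/(16.5365761) = 3.0796267

2.70762, 3.31371, 3.07963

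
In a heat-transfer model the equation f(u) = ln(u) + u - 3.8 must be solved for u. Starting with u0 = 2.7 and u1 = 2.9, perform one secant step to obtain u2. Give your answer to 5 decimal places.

2.77865

f(2.7) = -0.1067482, f(2.9) = 0.1647107
u2 = 2.9000000 − 0.1647107·(2.9000000 − 2.7000000) / (0.1647107 − (-0.1067482)) = 2.9000000 − (0.0329421)/(0.2714590) = 2.7786478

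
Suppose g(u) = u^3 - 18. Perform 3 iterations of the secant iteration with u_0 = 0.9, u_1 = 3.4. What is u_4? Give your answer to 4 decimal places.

g(0.9) = -17.271000, g(3.4) = 21.304000
u_2 = 3.400000 − 21.304000·(3.400000 − 0.900000) / (21.304000 − (-17.271000)) = 3.400000 − (53.260000)/(38.575000) = 2.019313
g(2.019313) = -9.765999
u_3 = 2.019313 − (-9.765999)·(2.019313 − 3.400000) / (-9.765999 − 21.304000) = 2.019313 − (13.483787)/(-31.069999) = 2.453294
g(2.453294) = -3.234479
u_4 = 2.453294 − (-3.234479)·(2.453294 − 2.019313) / (-3.234479 − (-9.765999)) = 2.453294 − (-1.403702)/(6.531519) = 2.668206

2.6682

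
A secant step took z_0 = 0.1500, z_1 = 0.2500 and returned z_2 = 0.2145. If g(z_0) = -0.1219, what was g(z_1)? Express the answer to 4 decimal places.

The secant line through (0.1500, -0.1219) and (0.2500, g(z_1)) crosses zero at z_2 = 0.2145.
So (0.1500, -0.1219), (0.2500, g(z_1)), (0.2145, 0) are collinear:
g(z_1) = -0.1219 · (0.2500 − 0.2145) / (0.1500 − 0.2145) = -0.1219 · (0.035500)/(-0.064500) = 0.067092

0.0671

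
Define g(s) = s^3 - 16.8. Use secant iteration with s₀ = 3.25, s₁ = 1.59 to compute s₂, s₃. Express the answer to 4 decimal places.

2.2900, 2.7098

g(3.25) = 17.528125, g(1.59) = -12.780321
s₂ = 1.590000 − (-12.780321)·(1.590000 − 3.250000) / (-12.780321 − 17.528125) = 1.590000 − (21.215333)/(-30.308446) = 2.289981
g(2.289981) = -4.791312
s₃ = 2.289981 − (-4.791312)·(2.289981 − 1.590000) / (-4.791312 − (-12.780321)) = 2.289981 − (-3.353827)/(7.989009) = 2.709786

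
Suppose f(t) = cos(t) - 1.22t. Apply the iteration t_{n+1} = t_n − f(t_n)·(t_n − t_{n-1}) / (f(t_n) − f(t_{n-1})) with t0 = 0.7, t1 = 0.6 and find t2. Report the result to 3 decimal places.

f(0.7) = -0.08916, f(0.6) = 0.09334
t2 = 0.60000 − 0.09334·(0.60000 − 0.70000) / (0.09334 − (-0.08916)) = 0.60000 − (-0.00933)/(0.18249) = 0.65114

0.651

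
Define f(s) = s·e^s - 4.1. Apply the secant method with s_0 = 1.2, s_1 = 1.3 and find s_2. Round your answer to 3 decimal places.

1.215

f(1.2) = -0.11586, f(1.3) = 0.67009
s_2 = 1.30000 − 0.67009·(1.30000 − 1.20000) / (0.67009 − (-0.11586)) = 1.30000 − (0.06701)/(0.78595) = 1.21474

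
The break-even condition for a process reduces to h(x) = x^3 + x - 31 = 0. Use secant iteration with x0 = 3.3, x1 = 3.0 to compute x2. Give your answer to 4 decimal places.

h(3.3) = 8.237000, h(3.0) = -1.000000
x2 = 3.000000 − (-1.000000)·(3.000000 − 3.300000) / (-1.000000 − 8.237000) = 3.000000 − (0.300000)/(-9.237000) = 3.032478

3.0325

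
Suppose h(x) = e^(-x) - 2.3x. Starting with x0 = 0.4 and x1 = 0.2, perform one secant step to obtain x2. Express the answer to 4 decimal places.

h(0.4) = -0.249680, h(0.2) = 0.358731
x2 = 0.200000 − 0.358731·(0.200000 − 0.400000) / (0.358731 − (-0.249680)) = 0.200000 − (-0.071746)/(0.608411) = 0.317924

0.3179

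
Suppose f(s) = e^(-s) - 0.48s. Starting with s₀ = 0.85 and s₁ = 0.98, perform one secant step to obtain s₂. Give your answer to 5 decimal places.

0.87204

f(0.85) = 0.0194149, f(0.98) = -0.0950889
s₂ = 0.9800000 − (-0.0950889)·(0.9800000 − 0.8500000) / (-0.0950889 − 0.0194149) = 0.9800000 − (-0.0123616)/(-0.1145038) = 0.8720424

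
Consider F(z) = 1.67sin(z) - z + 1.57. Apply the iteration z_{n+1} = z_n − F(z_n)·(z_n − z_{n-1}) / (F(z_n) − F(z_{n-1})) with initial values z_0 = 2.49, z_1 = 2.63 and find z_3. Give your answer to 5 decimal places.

F(2.49) = 0.0927774, F(2.63) = -0.2424238
z_2 = 2.6300000 − (-0.2424238)·(2.6300000 − 2.4900000) / (-0.2424238 − 0.0927774) = 2.6300000 − (-0.0339393)/(-0.3352012) = 2.5287494
F(2.5287494) = 0.0018273
z_3 = 2.5287494 − 0.0018273·(2.5287494 − 2.6300000) / (0.0018273 − (-0.2424238)) = 2.5287494 − (-0.0001850)/(0.2442511) = 2.5295069

2.52951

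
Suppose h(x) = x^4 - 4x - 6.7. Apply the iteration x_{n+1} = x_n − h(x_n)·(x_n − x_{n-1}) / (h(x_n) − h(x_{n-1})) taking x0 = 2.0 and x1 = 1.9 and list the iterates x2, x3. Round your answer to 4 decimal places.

h(2.0) = 1.300000, h(1.9) = -1.267900
x2 = 1.900000 − (-1.267900)·(1.900000 − 2.000000) / (-1.267900 − 1.300000) = 1.900000 − (0.126790)/(-2.567900) = 1.949375
h(1.949375) = -0.057023
x3 = 1.949375 − (-0.057023)·(1.949375 − 1.900000) / (-0.057023 − (-1.267900)) = 1.949375 − (-0.002815)/(1.210877) = 1.951700

1.9494, 1.9517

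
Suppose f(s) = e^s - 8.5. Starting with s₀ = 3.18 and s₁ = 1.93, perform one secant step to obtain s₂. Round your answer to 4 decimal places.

2.0473

f(3.18) = 15.546754, f(1.93) = -1.610490
s₂ = 1.930000 − (-1.610490)·(1.930000 − 3.180000) / (-1.610490 − 15.546754) = 1.930000 − (2.013112)/(-17.157243) = 2.047333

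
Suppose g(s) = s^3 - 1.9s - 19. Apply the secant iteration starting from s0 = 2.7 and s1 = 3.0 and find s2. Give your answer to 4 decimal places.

g(2.7) = -4.447000, g(3.0) = 2.300000
s2 = 3.000000 − 2.300000·(3.000000 − 2.700000) / (2.300000 − (-4.447000)) = 3.000000 − (0.690000)/(6.747000) = 2.897732

2.8977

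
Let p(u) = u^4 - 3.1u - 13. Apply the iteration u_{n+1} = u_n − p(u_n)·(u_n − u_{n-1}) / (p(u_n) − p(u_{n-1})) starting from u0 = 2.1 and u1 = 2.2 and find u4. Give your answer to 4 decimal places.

2.1018

p(2.1) = -0.061900, p(2.2) = 3.605600
u2 = 2.200000 − 3.605600·(2.200000 − 2.100000) / (3.605600 − (-0.061900)) = 2.200000 − (0.360560)/(3.667500) = 2.101688
p(2.101688) = -0.004534
u3 = 2.101688 − (-0.004534)·(2.101688 − 2.200000) / (-0.004534 − 3.605600) = 2.101688 − (0.000446)/(-3.610134) = 2.101811
p(2.101811) = -0.000331
u4 = 2.101811 − (-0.000331)·(2.101811 − 2.101688) / (-0.000331 − (-0.004534)) = 2.101811 − (0.000000)/(0.004203) = 2.101821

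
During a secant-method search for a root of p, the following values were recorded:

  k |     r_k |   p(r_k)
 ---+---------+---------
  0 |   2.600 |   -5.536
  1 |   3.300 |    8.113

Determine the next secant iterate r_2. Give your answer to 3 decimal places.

r_2 = 3.300 − 8.113·(3.300 − 2.600) / (8.113 − (-5.536))
   = 3.300 − (5.67910)/(13.64900) = 2.88392

2.884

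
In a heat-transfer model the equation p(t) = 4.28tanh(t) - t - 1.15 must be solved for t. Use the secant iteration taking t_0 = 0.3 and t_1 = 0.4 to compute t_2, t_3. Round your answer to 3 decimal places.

p(0.3) = -0.20318, p(0.4) = 0.07618
t_2 = 0.40000 − 0.07618·(0.40000 − 0.30000) / (0.07618 − (-0.20318)) = 0.40000 − (0.00762)/(0.27936) = 0.37273
p(0.37273) = 0.00257
t_3 = 0.37273 − 0.00257·(0.37273 − 0.40000) / (0.00257 − 0.07618) = 0.37273 − (-0.00007)/(-0.07362) = 0.37178

0.373, 0.372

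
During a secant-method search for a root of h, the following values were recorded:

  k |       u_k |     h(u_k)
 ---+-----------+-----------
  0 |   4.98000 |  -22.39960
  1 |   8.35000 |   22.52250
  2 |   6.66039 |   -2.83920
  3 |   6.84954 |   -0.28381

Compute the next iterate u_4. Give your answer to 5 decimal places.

u_4 = 6.84954 − (-0.28381)·(6.84954 − 6.66039) / (-0.28381 − (-2.83920))
   = 6.84954 − (-0.0536827)/(2.5553900) = 6.8705476

6.87055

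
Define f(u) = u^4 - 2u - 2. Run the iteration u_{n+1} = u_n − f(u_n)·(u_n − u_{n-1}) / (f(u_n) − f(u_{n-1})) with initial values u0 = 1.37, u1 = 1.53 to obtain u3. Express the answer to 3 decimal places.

1.494

f(1.37) = -1.21725, f(1.53) = 0.41981
u2 = 1.53000 − 0.41981·(1.53000 − 1.37000) / (0.41981 − (-1.21725)) = 1.53000 − (0.06717)/(1.63706) = 1.48897
f(1.48897) = -0.06272
u3 = 1.48897 − (-0.06272)·(1.48897 − 1.53000) / (-0.06272 − 0.41981) = 1.48897 − (0.00257)/(-0.48253) = 1.49430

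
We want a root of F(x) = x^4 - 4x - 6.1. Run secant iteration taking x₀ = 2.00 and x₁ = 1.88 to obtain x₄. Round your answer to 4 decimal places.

1.9278

F(2.00) = 1.900000, F(1.88) = -1.128017
x₂ = 1.880000 − (-1.128017)·(1.880000 − 2.000000) / (-1.128017 − 1.900000) = 1.880000 − (0.135362)/(-3.028017) = 1.924703
F(1.924703) = -0.075623
x₃ = 1.924703 − (-0.075623)·(1.924703 − 1.880000) / (-0.075623 − (-1.128017)) = 1.924703 − (-0.003381)/(1.052393) = 1.927915
F(1.927915) = 0.003372
x₄ = 1.927915 − 0.003372·(1.927915 − 1.924703) / (0.003372 − (-0.075623)) = 1.927915 − (0.000011)/(0.078995) = 1.927778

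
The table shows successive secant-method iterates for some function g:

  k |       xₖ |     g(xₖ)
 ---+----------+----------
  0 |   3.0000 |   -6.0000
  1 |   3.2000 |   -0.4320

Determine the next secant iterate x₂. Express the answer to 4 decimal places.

3.2155

x₂ = 3.2000 − (-0.4320)·(3.2000 − 3.0000) / (-0.4320 − (-6.0000))
   = 3.2000 − (-0.086400)/(5.568000) = 3.215517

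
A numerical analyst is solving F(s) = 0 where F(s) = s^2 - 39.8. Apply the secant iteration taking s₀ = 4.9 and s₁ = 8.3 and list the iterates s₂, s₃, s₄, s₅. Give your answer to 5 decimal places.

F(4.9) = -15.7900000, F(8.3) = 29.0900000
s₂ = 8.3000000 − 29.0900000·(8.3000000 − 4.9000000) / (29.0900000 − (-15.7900000)) = 8.3000000 − (98.9060000)/(44.8800000) = 6.0962121
F(6.0962121) = -2.6361978
s₃ = 6.0962121 − (-2.6361978)·(6.0962121 − 8.3000000) / (-2.6361978 − 29.0900000) = 6.0962121 − (5.8096207)/(-31.7261978) = 6.2793296
F(6.2793296) = -0.3700200
s₄ = 6.2793296 − (-0.3700200)·(6.2793296 − 6.0962121) / (-0.3700200 − (-2.6361978)) = 6.2793296 − (-0.0677571)/(2.2661777) = 6.3092289
F(6.3092289) = 0.0063691
s₅ = 6.3092289 − 0.0063691·(6.3092289 − 6.2793296) / (0.0063691 − (-0.3700200)) = 6.3092289 − (0.0001904)/(0.3763891) = 6.3087229

6.09621, 6.27933, 6.30923, 6.30872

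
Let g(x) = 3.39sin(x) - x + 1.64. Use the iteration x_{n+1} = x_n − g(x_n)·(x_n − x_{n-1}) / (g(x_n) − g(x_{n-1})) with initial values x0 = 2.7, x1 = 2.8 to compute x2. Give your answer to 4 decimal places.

g(2.7) = 0.388818, g(2.8) = -0.024390
x2 = 2.800000 − (-0.024390)·(2.800000 − 2.700000) / (-0.024390 − 0.388818) = 2.800000 − (-0.002439)/(-0.413208) = 2.794097

2.7941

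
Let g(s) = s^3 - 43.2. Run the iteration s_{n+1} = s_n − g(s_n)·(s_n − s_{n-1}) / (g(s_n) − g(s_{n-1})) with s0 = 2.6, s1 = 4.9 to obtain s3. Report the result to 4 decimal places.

3.4052

g(2.6) = -25.624000, g(4.9) = 74.449000
s2 = 4.900000 − 74.449000·(4.900000 − 2.600000) / (74.449000 − (-25.624000)) = 4.900000 − (171.232700)/(100.073000) = 3.188922
g(3.188922) = -10.771137
s3 = 3.188922 − (-10.771137)·(3.188922 − 4.900000) / (-10.771137 − 74.449000) = 3.188922 − (18.430254)/(-85.220137) = 3.405189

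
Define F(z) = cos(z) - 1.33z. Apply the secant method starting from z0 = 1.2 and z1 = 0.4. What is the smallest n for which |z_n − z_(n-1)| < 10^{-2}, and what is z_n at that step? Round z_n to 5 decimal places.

F(1.2) = -1.2336422, F(0.4) = 0.3890610
z2 = 0.4000000 − 0.3890610·(-0.8000000)/(1.6227032) = 0.5918088;  |Δ| = 0.1918088
F(0.5918088) = 0.0428272
z3 = 0.5918088 − 0.0428272·(0.1918088)/(-0.3462338) = 0.6155345;  |Δ| = 0.0237257
F(0.6155345) = -0.0021960
z4 = 0.6155345 − (-0.0021960)·(0.0237257)/(-0.0450232) = 0.6143773;  |Δ| = 0.0011572
|z4 − z3| = 0.0011572 < 10^{-2}

n = 4, z_n = 0.61438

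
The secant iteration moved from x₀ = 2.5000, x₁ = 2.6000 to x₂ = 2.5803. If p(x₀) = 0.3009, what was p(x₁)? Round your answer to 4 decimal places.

The secant line through (2.5000, 0.3009) and (2.6000, p(x₁)) crosses zero at x₂ = 2.5803.
So (2.5000, 0.3009), (2.6000, p(x₁)), (2.5803, 0) are collinear:
p(x₁) = 0.3009 · (2.6000 − 2.5803) / (2.5000 − 2.5803) = 0.3009 · (0.019700)/(-0.080300) = -0.073820

-0.0738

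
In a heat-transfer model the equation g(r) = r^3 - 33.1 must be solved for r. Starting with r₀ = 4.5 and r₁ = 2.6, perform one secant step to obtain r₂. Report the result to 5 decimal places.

g(4.5) = 58.0250000, g(2.6) = -15.5240000
r₂ = 2.6000000 − (-15.5240000)·(2.6000000 − 4.5000000) / (-15.5240000 − 58.0250000) = 2.6000000 − (29.4956000)/(-73.5490000) = 3.0010333

3.00103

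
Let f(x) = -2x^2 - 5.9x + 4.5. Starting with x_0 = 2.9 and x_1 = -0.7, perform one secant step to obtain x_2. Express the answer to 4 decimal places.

0.0427

f(2.9) = -29.430000, f(-0.7) = 7.650000
x_2 = -0.700000 − 7.650000·(-0.700000 − 2.900000) / (7.650000 − (-29.430000)) = -0.700000 − (-27.540000)/(37.080000) = 0.042718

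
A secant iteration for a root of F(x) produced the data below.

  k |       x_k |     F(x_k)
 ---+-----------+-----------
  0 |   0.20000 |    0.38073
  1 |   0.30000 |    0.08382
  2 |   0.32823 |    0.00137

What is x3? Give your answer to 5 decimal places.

0.32870

x3 = 0.32823 − 0.00137·(0.32823 − 0.30000) / (0.00137 − 0.08382)
   = 0.32823 − (0.0000387)/(-0.0824500) = 0.3286991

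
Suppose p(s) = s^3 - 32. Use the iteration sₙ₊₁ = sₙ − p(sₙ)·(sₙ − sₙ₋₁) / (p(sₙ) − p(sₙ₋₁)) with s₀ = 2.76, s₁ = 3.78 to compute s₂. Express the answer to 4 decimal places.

p(2.76) = -10.975424, p(3.78) = 22.010152
s₂ = 3.780000 − 22.010152·(3.780000 − 2.760000) / (22.010152 − (-10.975424)) = 3.780000 − (22.450355)/(32.985576) = 3.099389

3.0994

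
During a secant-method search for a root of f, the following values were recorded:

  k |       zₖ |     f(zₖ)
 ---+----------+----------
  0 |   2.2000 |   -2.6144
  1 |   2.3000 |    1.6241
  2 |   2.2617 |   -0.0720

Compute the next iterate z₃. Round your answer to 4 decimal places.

2.2633

z₃ = 2.2617 − (-0.0720)·(2.2617 − 2.3000) / (-0.0720 − 1.6241)
   = 2.2617 − (0.002758)/(-1.696100) = 2.263326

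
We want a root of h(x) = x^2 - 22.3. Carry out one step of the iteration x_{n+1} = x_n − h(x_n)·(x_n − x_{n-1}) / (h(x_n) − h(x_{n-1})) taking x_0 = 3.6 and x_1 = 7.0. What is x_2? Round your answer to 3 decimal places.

4.481

h(3.6) = -9.34000, h(7.0) = 26.70000
x_2 = 7.00000 − 26.70000·(7.00000 − 3.60000) / (26.70000 − (-9.34000)) = 7.00000 − (90.78000)/(36.04000) = 4.48113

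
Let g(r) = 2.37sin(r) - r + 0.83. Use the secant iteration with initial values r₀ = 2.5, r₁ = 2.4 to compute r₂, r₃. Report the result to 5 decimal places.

2.41092, 2.41119

g(2.5) = -0.2516210, g(2.4) = 0.0308477
r₂ = 2.4000000 − 0.0308477·(2.4000000 − 2.5000000) / (0.0308477 − (-0.2516210)) = 2.4000000 − (-0.0030848)/(0.2824688) = 2.4109208
g(2.4109208) = 0.0007465
r₃ = 2.4109208 − 0.0007465·(2.4109208 − 2.4000000) / (0.0007465 − 0.0308477) = 2.4109208 − (0.0000082)/(-0.0301012) = 2.4111916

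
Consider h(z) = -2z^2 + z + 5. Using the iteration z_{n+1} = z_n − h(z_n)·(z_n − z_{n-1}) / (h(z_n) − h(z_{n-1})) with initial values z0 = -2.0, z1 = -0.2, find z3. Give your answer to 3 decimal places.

-1.530

h(-2.0) = -5.00000, h(-0.2) = 4.72000
z2 = -0.20000 − 4.72000·(-0.20000 − (-2.00000)) / (4.72000 − (-5.00000)) = -0.20000 − (8.49600)/(9.72000) = -1.07407
h(-1.07407) = 1.61866
z3 = -1.07407 − 1.61866·(-1.07407 − (-0.20000)) / (1.61866 − 4.72000) = -1.07407 − (-1.41482)/(-3.10134) = -1.53027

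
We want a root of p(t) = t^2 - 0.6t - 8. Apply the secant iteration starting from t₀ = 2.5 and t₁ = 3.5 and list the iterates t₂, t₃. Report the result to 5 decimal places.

3.10185, 3.14178

p(2.5) = -3.2500000, p(3.5) = 2.1500000
t₂ = 3.5000000 − 2.1500000·(3.5000000 − 2.5000000) / (2.1500000 − (-3.2500000)) = 3.5000000 − (2.1500000)/(5.4000000) = 3.1018519
p(3.1018519) = -0.2396262
t₃ = 3.1018519 − (-0.2396262)·(3.1018519 − 3.5000000) / (-0.2396262 − 2.1500000) = 3.1018519 − (0.0954067)/(-2.3896262) = 3.1417772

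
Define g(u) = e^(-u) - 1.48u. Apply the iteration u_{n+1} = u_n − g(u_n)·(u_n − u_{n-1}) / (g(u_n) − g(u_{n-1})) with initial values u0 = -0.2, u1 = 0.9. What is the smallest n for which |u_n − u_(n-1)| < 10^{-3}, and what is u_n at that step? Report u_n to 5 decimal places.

n = 5, u_n = 0.43663

g(-0.2) = 1.5174028, g(0.9) = -0.9254303
u2 = 0.9000000 − (-0.9254303)·(1.1000000)/(-2.4428331) = 0.4832817;  |Δ| = 0.4167183
g(0.4832817) = -0.0985008
u3 = 0.4832817 − (-0.0985008)·(-0.4167183)/(0.8269296) = 0.4336437;  |Δ| = 0.0496379
g(0.4336437) = 0.0063504
u4 = 0.4336437 − 0.0063504·(-0.0496379)/(0.1048512) = 0.4366501;  |Δ| = 0.0030064
g(0.4366501) = -0.0000446
u5 = 0.4366501 − (-0.0000446)·(0.0030064)/(-0.0063951) = 0.4366291;  |Δ| = 0.0000210
|u5 − u4| = 0.0000210 < 10^{-3}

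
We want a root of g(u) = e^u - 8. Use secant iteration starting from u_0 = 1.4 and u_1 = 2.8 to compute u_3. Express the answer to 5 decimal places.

2.00308

g(1.4) = -3.9448000, g(2.8) = 8.4446468
u_2 = 2.8000000 − 8.4446468·(2.8000000 − 1.4000000) / (8.4446468 − (-3.9448000)) = 2.8000000 − (11.8225055)/(12.3894468) = 1.8457600
g(1.8457600) = -1.6670889
u_3 = 1.8457600 − (-1.6670889)·(1.8457600 − 2.8000000) / (-1.6670889 − 8.4446468) = 1.8457600 − (1.5908029)/(-10.1117357) = 2.0030825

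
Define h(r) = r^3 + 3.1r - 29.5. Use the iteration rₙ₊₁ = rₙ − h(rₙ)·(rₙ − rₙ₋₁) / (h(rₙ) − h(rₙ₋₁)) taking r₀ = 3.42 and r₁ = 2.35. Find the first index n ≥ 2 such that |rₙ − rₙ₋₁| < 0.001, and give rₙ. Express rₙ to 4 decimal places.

n = 5, rₙ = 2.7569

h(3.42) = 21.103688, h(2.35) = -9.237125
r₂ = 2.350000 − (-9.237125)·(-1.070000)/(-30.340813) = 2.675757;  |Δ| = 0.325757
h(2.675757) = -2.047608
r₃ = 2.675757 − (-2.047608)·(0.325757)/(7.189517) = 2.768534;  |Δ| = 0.092777
h(2.768534) = 0.302655
r₄ = 2.768534 − 0.302655·(0.092777)/(2.350263) = 2.756586;  |Δ| = 0.011947
h(2.756586) = -0.007920
r₅ = 2.756586 − (-0.007920)·(-0.011947)/(-0.310574) = 2.756891;  |Δ| = 0.000305
|r₅ − r₄| = 0.000305 < 0.001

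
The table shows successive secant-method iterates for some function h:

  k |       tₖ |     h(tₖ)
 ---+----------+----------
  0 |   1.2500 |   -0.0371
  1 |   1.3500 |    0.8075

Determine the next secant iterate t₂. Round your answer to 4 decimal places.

t₂ = 1.3500 − 0.8075·(1.3500 − 1.2500) / (0.8075 − (-0.0371))
   = 1.3500 − (0.080750)/(0.844600) = 1.254393

1.2544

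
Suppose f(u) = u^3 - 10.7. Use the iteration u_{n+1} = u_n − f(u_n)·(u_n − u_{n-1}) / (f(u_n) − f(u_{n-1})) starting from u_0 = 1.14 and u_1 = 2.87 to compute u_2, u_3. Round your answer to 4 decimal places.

1.8597, 2.1103

f(1.14) = -9.218456, f(2.87) = 12.939903
u_2 = 2.870000 − 12.939903·(2.870000 − 1.140000) / (12.939903 − (-9.218456)) = 2.870000 − (22.386032)/(22.158359) = 1.859725
f(1.859725) = -4.267996
u_3 = 1.859725 − (-4.267996)·(1.859725 − 2.870000) / (-4.267996 − 12.939903) = 1.859725 − (4.311849)/(-17.207899) = 2.110299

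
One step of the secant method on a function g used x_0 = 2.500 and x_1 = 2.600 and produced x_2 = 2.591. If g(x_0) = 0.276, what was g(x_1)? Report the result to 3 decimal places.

The secant line through (2.500, 0.276) and (2.600, g(x_1)) crosses zero at x_2 = 2.591.
So (2.500, 0.276), (2.600, g(x_1)), (2.591, 0) are collinear:
g(x_1) = 0.276 · (2.600 − 2.591) / (2.500 − 2.591) = 0.276 · (0.00900)/(-0.09100) = -0.02730

-0.027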